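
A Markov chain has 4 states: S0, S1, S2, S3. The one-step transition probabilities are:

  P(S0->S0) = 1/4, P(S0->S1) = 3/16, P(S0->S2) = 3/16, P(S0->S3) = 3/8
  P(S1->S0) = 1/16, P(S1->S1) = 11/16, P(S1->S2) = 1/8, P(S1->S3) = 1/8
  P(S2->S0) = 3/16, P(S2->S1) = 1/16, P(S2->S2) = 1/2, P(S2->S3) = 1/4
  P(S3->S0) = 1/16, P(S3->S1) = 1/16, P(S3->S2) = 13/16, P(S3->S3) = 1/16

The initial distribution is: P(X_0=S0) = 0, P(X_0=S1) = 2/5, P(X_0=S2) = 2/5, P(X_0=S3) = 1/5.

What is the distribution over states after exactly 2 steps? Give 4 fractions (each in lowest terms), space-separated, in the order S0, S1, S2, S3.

Answer: 173/1280 87/320 51/128 249/1280

Derivation:
Propagating the distribution step by step (d_{t+1} = d_t * P):
d_0 = (S0=0, S1=2/5, S2=2/5, S3=1/5)
  d_1[S0] = 0*1/4 + 2/5*1/16 + 2/5*3/16 + 1/5*1/16 = 9/80
  d_1[S1] = 0*3/16 + 2/5*11/16 + 2/5*1/16 + 1/5*1/16 = 5/16
  d_1[S2] = 0*3/16 + 2/5*1/8 + 2/5*1/2 + 1/5*13/16 = 33/80
  d_1[S3] = 0*3/8 + 2/5*1/8 + 2/5*1/4 + 1/5*1/16 = 13/80
d_1 = (S0=9/80, S1=5/16, S2=33/80, S3=13/80)
  d_2[S0] = 9/80*1/4 + 5/16*1/16 + 33/80*3/16 + 13/80*1/16 = 173/1280
  d_2[S1] = 9/80*3/16 + 5/16*11/16 + 33/80*1/16 + 13/80*1/16 = 87/320
  d_2[S2] = 9/80*3/16 + 5/16*1/8 + 33/80*1/2 + 13/80*13/16 = 51/128
  d_2[S3] = 9/80*3/8 + 5/16*1/8 + 33/80*1/4 + 13/80*1/16 = 249/1280
d_2 = (S0=173/1280, S1=87/320, S2=51/128, S3=249/1280)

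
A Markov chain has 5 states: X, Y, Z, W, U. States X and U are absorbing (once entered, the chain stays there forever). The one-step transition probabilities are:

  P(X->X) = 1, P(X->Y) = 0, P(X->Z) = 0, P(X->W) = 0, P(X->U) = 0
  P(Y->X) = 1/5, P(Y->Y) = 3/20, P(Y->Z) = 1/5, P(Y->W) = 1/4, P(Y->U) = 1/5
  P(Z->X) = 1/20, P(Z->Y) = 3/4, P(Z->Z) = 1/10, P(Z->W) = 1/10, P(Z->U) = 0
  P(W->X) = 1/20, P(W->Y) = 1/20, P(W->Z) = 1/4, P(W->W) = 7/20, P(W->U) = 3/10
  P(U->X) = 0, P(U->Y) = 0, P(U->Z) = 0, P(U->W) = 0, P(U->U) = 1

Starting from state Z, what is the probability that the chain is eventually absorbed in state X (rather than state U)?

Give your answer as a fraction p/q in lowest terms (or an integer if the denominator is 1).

Answer: 159/365

Derivation:
Let a_i = P(absorbed in X | start in state i).
Boundary conditions: a_X = 1, a_U = 0.
For each transient state i, a_i = sum_j P(i->j) * a_j:
  a_Y = 1/5*a_X + 3/20*a_Y + 1/5*a_Z + 1/4*a_W + 1/5*a_U
  a_Z = 1/20*a_X + 3/4*a_Y + 1/10*a_Z + 1/10*a_W + 0*a_U
  a_W = 1/20*a_X + 1/20*a_Y + 1/4*a_Z + 7/20*a_W + 3/10*a_U

Substituting a_X = 1 and a_U = 0, rearrange to (I - Q) a = r where r[i] = P(i -> X):
  [17/20, -1/5, -1/4] . (a_Y, a_Z, a_W) = 1/5
  [-3/4, 9/10, -1/10] . (a_Y, a_Z, a_W) = 1/20
  [-1/20, -1/4, 13/20] . (a_Y, a_Z, a_W) = 1/20

Solving yields:
  a_Y = 153/365
  a_Z = 159/365
  a_W = 101/365

Starting state is Z, so the absorption probability is a_Z = 159/365.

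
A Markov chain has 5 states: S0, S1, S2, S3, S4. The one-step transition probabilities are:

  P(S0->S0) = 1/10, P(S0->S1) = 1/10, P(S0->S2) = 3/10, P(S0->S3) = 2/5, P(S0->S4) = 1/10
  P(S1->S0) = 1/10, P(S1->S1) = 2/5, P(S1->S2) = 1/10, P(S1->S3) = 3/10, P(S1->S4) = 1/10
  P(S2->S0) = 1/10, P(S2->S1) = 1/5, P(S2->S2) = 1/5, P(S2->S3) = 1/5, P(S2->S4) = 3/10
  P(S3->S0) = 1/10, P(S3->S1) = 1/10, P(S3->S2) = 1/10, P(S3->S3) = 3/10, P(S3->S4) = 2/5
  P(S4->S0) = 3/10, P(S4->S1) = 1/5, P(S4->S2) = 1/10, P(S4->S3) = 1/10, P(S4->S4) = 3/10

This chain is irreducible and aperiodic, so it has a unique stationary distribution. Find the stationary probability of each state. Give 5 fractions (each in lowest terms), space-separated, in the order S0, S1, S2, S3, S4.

Answer: 575/3809 1523/7618 551/3809 951/3809 1941/7618

Derivation:
The stationary distribution satisfies pi = pi * P, i.e.:
  pi_S0 = 1/10*pi_S0 + 1/10*pi_S1 + 1/10*pi_S2 + 1/10*pi_S3 + 3/10*pi_S4
  pi_S1 = 1/10*pi_S0 + 2/5*pi_S1 + 1/5*pi_S2 + 1/10*pi_S3 + 1/5*pi_S4
  pi_S2 = 3/10*pi_S0 + 1/10*pi_S1 + 1/5*pi_S2 + 1/10*pi_S3 + 1/10*pi_S4
  pi_S3 = 2/5*pi_S0 + 3/10*pi_S1 + 1/5*pi_S2 + 3/10*pi_S3 + 1/10*pi_S4
  pi_S4 = 1/10*pi_S0 + 1/10*pi_S1 + 3/10*pi_S2 + 2/5*pi_S3 + 3/10*pi_S4
with normalization: pi_S0 + pi_S1 + pi_S2 + pi_S3 + pi_S4 = 1.

Using the first 4 balance equations plus normalization, the linear system A*pi = b is:
  [-9/10, 1/10, 1/10, 1/10, 3/10] . pi = 0
  [1/10, -3/5, 1/5, 1/10, 1/5] . pi = 0
  [3/10, 1/10, -4/5, 1/10, 1/10] . pi = 0
  [2/5, 3/10, 1/5, -7/10, 1/10] . pi = 0
  [1, 1, 1, 1, 1] . pi = 1

Solving yields:
  pi_S0 = 575/3809
  pi_S1 = 1523/7618
  pi_S2 = 551/3809
  pi_S3 = 951/3809
  pi_S4 = 1941/7618

Verification (pi * P):
  575/3809*1/10 + 1523/7618*1/10 + 551/3809*1/10 + 951/3809*1/10 + 1941/7618*3/10 = 575/3809 = pi_S0  (ok)
  575/3809*1/10 + 1523/7618*2/5 + 551/3809*1/5 + 951/3809*1/10 + 1941/7618*1/5 = 1523/7618 = pi_S1  (ok)
  575/3809*3/10 + 1523/7618*1/10 + 551/3809*1/5 + 951/3809*1/10 + 1941/7618*1/10 = 551/3809 = pi_S2  (ok)
  575/3809*2/5 + 1523/7618*3/10 + 551/3809*1/5 + 951/3809*3/10 + 1941/7618*1/10 = 951/3809 = pi_S3  (ok)
  575/3809*1/10 + 1523/7618*1/10 + 551/3809*3/10 + 951/3809*2/5 + 1941/7618*3/10 = 1941/7618 = pi_S4  (ok)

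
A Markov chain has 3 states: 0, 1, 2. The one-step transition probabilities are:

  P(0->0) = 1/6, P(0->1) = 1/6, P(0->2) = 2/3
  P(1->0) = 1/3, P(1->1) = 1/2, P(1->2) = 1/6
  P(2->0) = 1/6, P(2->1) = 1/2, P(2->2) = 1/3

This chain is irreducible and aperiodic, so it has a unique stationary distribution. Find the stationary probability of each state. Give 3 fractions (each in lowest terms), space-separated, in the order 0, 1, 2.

Answer: 9/38 8/19 13/38

Derivation:
The stationary distribution satisfies pi = pi * P, i.e.:
  pi_0 = 1/6*pi_0 + 1/3*pi_1 + 1/6*pi_2
  pi_1 = 1/6*pi_0 + 1/2*pi_1 + 1/2*pi_2
  pi_2 = 2/3*pi_0 + 1/6*pi_1 + 1/3*pi_2
with normalization: pi_0 + pi_1 + pi_2 = 1.

Using the first 2 balance equations plus normalization, the linear system A*pi = b is:
  [-5/6, 1/3, 1/6] . pi = 0
  [1/6, -1/2, 1/2] . pi = 0
  [1, 1, 1] . pi = 1

Solving yields:
  pi_0 = 9/38
  pi_1 = 8/19
  pi_2 = 13/38

Verification (pi * P):
  9/38*1/6 + 8/19*1/3 + 13/38*1/6 = 9/38 = pi_0  (ok)
  9/38*1/6 + 8/19*1/2 + 13/38*1/2 = 8/19 = pi_1  (ok)
  9/38*2/3 + 8/19*1/6 + 13/38*1/3 = 13/38 = pi_2  (ok)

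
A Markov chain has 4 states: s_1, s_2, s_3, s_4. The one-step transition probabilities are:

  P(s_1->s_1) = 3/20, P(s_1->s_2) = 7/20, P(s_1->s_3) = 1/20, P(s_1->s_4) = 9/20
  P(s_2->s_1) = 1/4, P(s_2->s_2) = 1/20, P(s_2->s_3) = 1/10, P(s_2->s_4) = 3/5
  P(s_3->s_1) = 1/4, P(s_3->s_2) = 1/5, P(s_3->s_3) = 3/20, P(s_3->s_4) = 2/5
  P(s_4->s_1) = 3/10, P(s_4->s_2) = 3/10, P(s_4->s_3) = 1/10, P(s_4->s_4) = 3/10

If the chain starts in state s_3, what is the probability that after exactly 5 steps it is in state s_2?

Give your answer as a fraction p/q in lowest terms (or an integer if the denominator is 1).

Answer: 387807/1600000

Derivation:
Computing P^5 by repeated multiplication:
P^1 =
  s_1: [3/20, 7/20, 1/20, 9/20]
  s_2: [1/4, 1/20, 1/10, 3/5]
  s_3: [1/4, 1/5, 3/20, 2/5]
  s_4: [3/10, 3/10, 1/10, 3/10]
P^2 =
  s_1: [103/400, 43/200, 19/200, 173/400]
  s_2: [51/200, 29/100, 37/400, 29/80]
  s_3: [49/200, 99/400, 19/200, 33/80]
  s_4: [47/200, 23/100, 9/100, 89/200]
P^3 =
  s_1: [1967/8000, 1997/8000, 147/1600, 3301/8000]
  s_2: [1941/8000, 231/1000, 147/1600, 869/2000]
  s_3: [1969/8000, 1927/8000, 37/400, 841/2000]
  s_4: [199/800, 981/4000, 371/4000, 1653/4000]
P^4 =
  s_1: [39367/160000, 2407/10000, 923/10000, 67353/160000]
  s_2: [19797/80000, 39231/160000, 7397/80000, 66381/160000]
  s_3: [19713/80000, 19427/80000, 14771/160000, 66949/160000]
  s_4: [19663/80000, 4837/20000, 461/5000, 33613/80000]
P^5 =
  s_1: [788619/3200000, 777271/3200000, 295401/3200000, 1338709/3200000]
  s_2: [787193/3200000, 773851/3200000, 369/4000, 335939/800000]
  s_3: [788097/3200000, 387807/1600000, 59069/640000, 83809/200000]
  s_4: [394287/1600000, 388171/1600000, 147713/1600000, 669829/1600000]

(P^5)[s_3 -> s_2] = 387807/1600000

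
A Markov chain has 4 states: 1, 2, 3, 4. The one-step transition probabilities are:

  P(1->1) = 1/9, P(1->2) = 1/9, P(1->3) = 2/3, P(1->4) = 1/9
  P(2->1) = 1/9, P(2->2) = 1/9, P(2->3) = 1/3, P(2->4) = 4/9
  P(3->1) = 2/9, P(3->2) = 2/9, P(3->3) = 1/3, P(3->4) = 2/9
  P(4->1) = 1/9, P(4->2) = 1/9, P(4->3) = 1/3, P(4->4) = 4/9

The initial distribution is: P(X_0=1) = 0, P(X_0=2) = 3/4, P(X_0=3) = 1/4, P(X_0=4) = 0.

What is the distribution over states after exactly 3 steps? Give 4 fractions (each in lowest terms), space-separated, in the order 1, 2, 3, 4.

Answer: 149/972 149/972 31/81 151/486

Derivation:
Propagating the distribution step by step (d_{t+1} = d_t * P):
d_0 = (1=0, 2=3/4, 3=1/4, 4=0)
  d_1[1] = 0*1/9 + 3/4*1/9 + 1/4*2/9 + 0*1/9 = 5/36
  d_1[2] = 0*1/9 + 3/4*1/9 + 1/4*2/9 + 0*1/9 = 5/36
  d_1[3] = 0*2/3 + 3/4*1/3 + 1/4*1/3 + 0*1/3 = 1/3
  d_1[4] = 0*1/9 + 3/4*4/9 + 1/4*2/9 + 0*4/9 = 7/18
d_1 = (1=5/36, 2=5/36, 3=1/3, 4=7/18)
  d_2[1] = 5/36*1/9 + 5/36*1/9 + 1/3*2/9 + 7/18*1/9 = 4/27
  d_2[2] = 5/36*1/9 + 5/36*1/9 + 1/3*2/9 + 7/18*1/9 = 4/27
  d_2[3] = 5/36*2/3 + 5/36*1/3 + 1/3*1/3 + 7/18*1/3 = 41/108
  d_2[4] = 5/36*1/9 + 5/36*4/9 + 1/3*2/9 + 7/18*4/9 = 35/108
d_2 = (1=4/27, 2=4/27, 3=41/108, 4=35/108)
  d_3[1] = 4/27*1/9 + 4/27*1/9 + 41/108*2/9 + 35/108*1/9 = 149/972
  d_3[2] = 4/27*1/9 + 4/27*1/9 + 41/108*2/9 + 35/108*1/9 = 149/972
  d_3[3] = 4/27*2/3 + 4/27*1/3 + 41/108*1/3 + 35/108*1/3 = 31/81
  d_3[4] = 4/27*1/9 + 4/27*4/9 + 41/108*2/9 + 35/108*4/9 = 151/486
d_3 = (1=149/972, 2=149/972, 3=31/81, 4=151/486)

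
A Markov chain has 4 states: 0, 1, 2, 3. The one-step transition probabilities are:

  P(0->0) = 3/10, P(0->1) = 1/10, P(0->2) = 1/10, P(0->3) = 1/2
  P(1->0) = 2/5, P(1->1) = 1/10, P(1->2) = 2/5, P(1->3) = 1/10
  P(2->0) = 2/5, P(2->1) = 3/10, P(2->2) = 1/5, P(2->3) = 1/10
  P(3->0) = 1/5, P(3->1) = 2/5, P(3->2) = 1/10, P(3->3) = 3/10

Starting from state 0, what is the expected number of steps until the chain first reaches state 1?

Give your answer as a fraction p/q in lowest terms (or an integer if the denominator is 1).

Answer: 72/17

Derivation:
Let h_i = expected steps to first reach 1 from state i.
Boundary: h_1 = 0.
First-step equations for the other states:
  h_0 = 1 + 3/10*h_0 + 1/10*h_1 + 1/10*h_2 + 1/2*h_3
  h_2 = 1 + 2/5*h_0 + 3/10*h_1 + 1/5*h_2 + 1/10*h_3
  h_3 = 1 + 1/5*h_0 + 2/5*h_1 + 1/10*h_2 + 3/10*h_3

Substituting h_1 = 0 and rearranging gives the linear system (I - Q) h = 1:
  [7/10, -1/10, -1/2] . (h_0, h_2, h_3) = 1
  [-2/5, 4/5, -1/10] . (h_0, h_2, h_3) = 1
  [-1/5, -1/10, 7/10] . (h_0, h_2, h_3) = 1

Solving yields:
  h_0 = 72/17
  h_2 = 64/17
  h_3 = 54/17

Starting state is 0, so the expected hitting time is h_0 = 72/17.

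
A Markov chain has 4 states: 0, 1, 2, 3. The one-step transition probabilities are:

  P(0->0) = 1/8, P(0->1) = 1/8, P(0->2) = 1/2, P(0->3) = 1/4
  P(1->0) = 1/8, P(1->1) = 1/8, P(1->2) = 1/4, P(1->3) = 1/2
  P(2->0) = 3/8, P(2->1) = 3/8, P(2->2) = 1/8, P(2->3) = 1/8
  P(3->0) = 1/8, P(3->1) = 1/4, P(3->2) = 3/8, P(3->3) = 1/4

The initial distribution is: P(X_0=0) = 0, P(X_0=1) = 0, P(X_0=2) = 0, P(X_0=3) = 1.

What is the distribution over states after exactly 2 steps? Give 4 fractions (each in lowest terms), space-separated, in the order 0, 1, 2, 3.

Answer: 7/32 1/4 17/64 17/64

Derivation:
Propagating the distribution step by step (d_{t+1} = d_t * P):
d_0 = (0=0, 1=0, 2=0, 3=1)
  d_1[0] = 0*1/8 + 0*1/8 + 0*3/8 + 1*1/8 = 1/8
  d_1[1] = 0*1/8 + 0*1/8 + 0*3/8 + 1*1/4 = 1/4
  d_1[2] = 0*1/2 + 0*1/4 + 0*1/8 + 1*3/8 = 3/8
  d_1[3] = 0*1/4 + 0*1/2 + 0*1/8 + 1*1/4 = 1/4
d_1 = (0=1/8, 1=1/4, 2=3/8, 3=1/4)
  d_2[0] = 1/8*1/8 + 1/4*1/8 + 3/8*3/8 + 1/4*1/8 = 7/32
  d_2[1] = 1/8*1/8 + 1/4*1/8 + 3/8*3/8 + 1/4*1/4 = 1/4
  d_2[2] = 1/8*1/2 + 1/4*1/4 + 3/8*1/8 + 1/4*3/8 = 17/64
  d_2[3] = 1/8*1/4 + 1/4*1/2 + 3/8*1/8 + 1/4*1/4 = 17/64
d_2 = (0=7/32, 1=1/4, 2=17/64, 3=17/64)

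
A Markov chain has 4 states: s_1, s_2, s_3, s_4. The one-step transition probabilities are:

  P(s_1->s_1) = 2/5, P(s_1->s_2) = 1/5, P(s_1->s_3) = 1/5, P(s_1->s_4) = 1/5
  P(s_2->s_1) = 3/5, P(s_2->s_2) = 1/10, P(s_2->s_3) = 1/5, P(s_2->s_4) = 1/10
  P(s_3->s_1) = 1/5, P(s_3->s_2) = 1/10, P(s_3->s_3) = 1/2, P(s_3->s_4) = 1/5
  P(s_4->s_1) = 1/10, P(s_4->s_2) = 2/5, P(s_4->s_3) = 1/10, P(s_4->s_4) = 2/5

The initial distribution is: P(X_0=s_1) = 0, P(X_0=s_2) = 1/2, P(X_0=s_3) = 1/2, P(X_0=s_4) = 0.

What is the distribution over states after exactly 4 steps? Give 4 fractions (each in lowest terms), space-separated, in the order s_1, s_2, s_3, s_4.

Propagating the distribution step by step (d_{t+1} = d_t * P):
d_0 = (s_1=0, s_2=1/2, s_3=1/2, s_4=0)
  d_1[s_1] = 0*2/5 + 1/2*3/5 + 1/2*1/5 + 0*1/10 = 2/5
  d_1[s_2] = 0*1/5 + 1/2*1/10 + 1/2*1/10 + 0*2/5 = 1/10
  d_1[s_3] = 0*1/5 + 1/2*1/5 + 1/2*1/2 + 0*1/10 = 7/20
  d_1[s_4] = 0*1/5 + 1/2*1/10 + 1/2*1/5 + 0*2/5 = 3/20
d_1 = (s_1=2/5, s_2=1/10, s_3=7/20, s_4=3/20)
  d_2[s_1] = 2/5*2/5 + 1/10*3/5 + 7/20*1/5 + 3/20*1/10 = 61/200
  d_2[s_2] = 2/5*1/5 + 1/10*1/10 + 7/20*1/10 + 3/20*2/5 = 37/200
  d_2[s_3] = 2/5*1/5 + 1/10*1/5 + 7/20*1/2 + 3/20*1/10 = 29/100
  d_2[s_4] = 2/5*1/5 + 1/10*1/10 + 7/20*1/5 + 3/20*2/5 = 11/50
d_2 = (s_1=61/200, s_2=37/200, s_3=29/100, s_4=11/50)
  d_3[s_1] = 61/200*2/5 + 37/200*3/5 + 29/100*1/5 + 11/50*1/10 = 313/1000
  d_3[s_2] = 61/200*1/5 + 37/200*1/10 + 29/100*1/10 + 11/50*2/5 = 393/2000
  d_3[s_3] = 61/200*1/5 + 37/200*1/5 + 29/100*1/2 + 11/50*1/10 = 53/200
  d_3[s_4] = 61/200*1/5 + 37/200*1/10 + 29/100*1/5 + 11/50*2/5 = 451/2000
d_3 = (s_1=313/1000, s_2=393/2000, s_3=53/200, s_4=451/2000)
  d_4[s_1] = 313/1000*2/5 + 393/2000*3/5 + 53/200*1/5 + 451/2000*1/10 = 6373/20000
  d_4[s_2] = 313/1000*1/5 + 393/2000*1/10 + 53/200*1/10 + 451/2000*2/5 = 3979/20000
  d_4[s_3] = 313/1000*1/5 + 393/2000*1/5 + 53/200*1/2 + 451/2000*1/10 = 5139/20000
  d_4[s_4] = 313/1000*1/5 + 393/2000*1/10 + 53/200*1/5 + 451/2000*2/5 = 4509/20000
d_4 = (s_1=6373/20000, s_2=3979/20000, s_3=5139/20000, s_4=4509/20000)

Answer: 6373/20000 3979/20000 5139/20000 4509/20000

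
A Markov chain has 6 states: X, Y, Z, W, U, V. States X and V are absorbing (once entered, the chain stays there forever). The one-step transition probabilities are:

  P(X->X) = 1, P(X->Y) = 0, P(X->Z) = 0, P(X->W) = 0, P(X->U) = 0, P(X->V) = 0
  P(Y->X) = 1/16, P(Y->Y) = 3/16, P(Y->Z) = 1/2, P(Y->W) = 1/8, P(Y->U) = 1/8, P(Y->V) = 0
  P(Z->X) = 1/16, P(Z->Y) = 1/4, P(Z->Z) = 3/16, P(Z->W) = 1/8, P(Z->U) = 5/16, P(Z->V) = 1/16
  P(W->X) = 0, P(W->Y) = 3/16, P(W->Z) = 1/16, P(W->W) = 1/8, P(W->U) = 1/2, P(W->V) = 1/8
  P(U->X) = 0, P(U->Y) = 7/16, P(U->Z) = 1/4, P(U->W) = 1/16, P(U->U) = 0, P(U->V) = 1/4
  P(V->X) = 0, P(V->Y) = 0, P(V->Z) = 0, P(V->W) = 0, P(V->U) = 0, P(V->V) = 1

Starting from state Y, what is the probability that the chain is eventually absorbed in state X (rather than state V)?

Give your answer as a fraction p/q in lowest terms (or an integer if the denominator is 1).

Answer: 291/853

Derivation:
Let a_i = P(absorbed in X | start in state i).
Boundary conditions: a_X = 1, a_V = 0.
For each transient state i, a_i = sum_j P(i->j) * a_j:
  a_Y = 1/16*a_X + 3/16*a_Y + 1/2*a_Z + 1/8*a_W + 1/8*a_U + 0*a_V
  a_Z = 1/16*a_X + 1/4*a_Y + 3/16*a_Z + 1/8*a_W + 5/16*a_U + 1/16*a_V
  a_W = 0*a_X + 3/16*a_Y + 1/16*a_Z + 1/8*a_W + 1/2*a_U + 1/8*a_V
  a_U = 0*a_X + 7/16*a_Y + 1/4*a_Z + 1/16*a_W + 0*a_U + 1/4*a_V

Substituting a_X = 1 and a_V = 0, rearrange to (I - Q) a = r where r[i] = P(i -> X):
  [13/16, -1/2, -1/8, -1/8] . (a_Y, a_Z, a_W, a_U) = 1/16
  [-1/4, 13/16, -1/8, -5/16] . (a_Y, a_Z, a_W, a_U) = 1/16
  [-3/16, -1/16, 7/8, -1/2] . (a_Y, a_Z, a_W, a_U) = 0
  [-7/16, -1/4, -1/16, 1] . (a_Y, a_Z, a_W, a_U) = 0

Solving yields:
  a_Y = 291/853
  a_Z = 265/853
  a_W = 199/853
  a_U = 206/853

Starting state is Y, so the absorption probability is a_Y = 291/853.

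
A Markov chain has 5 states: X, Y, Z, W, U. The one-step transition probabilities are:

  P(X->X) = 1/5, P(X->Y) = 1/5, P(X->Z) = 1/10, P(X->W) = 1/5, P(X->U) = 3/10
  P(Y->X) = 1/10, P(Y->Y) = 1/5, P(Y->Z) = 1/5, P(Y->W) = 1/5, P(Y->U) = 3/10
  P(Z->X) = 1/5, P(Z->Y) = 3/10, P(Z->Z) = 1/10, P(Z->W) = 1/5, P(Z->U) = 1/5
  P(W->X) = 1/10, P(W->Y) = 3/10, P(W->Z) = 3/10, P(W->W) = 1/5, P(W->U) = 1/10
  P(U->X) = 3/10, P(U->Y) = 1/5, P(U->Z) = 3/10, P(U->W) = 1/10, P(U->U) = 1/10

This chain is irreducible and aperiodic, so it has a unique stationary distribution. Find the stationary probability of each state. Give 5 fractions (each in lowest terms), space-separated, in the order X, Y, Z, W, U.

The stationary distribution satisfies pi = pi * P, i.e.:
  pi_X = 1/5*pi_X + 1/10*pi_Y + 1/5*pi_Z + 1/10*pi_W + 3/10*pi_U
  pi_Y = 1/5*pi_X + 1/5*pi_Y + 3/10*pi_Z + 3/10*pi_W + 1/5*pi_U
  pi_Z = 1/10*pi_X + 1/5*pi_Y + 1/10*pi_Z + 3/10*pi_W + 3/10*pi_U
  pi_W = 1/5*pi_X + 1/5*pi_Y + 1/5*pi_Z + 1/5*pi_W + 1/10*pi_U
  pi_U = 3/10*pi_X + 3/10*pi_Y + 1/5*pi_Z + 1/10*pi_W + 1/10*pi_U
with normalization: pi_X + pi_Y + pi_Z + pi_W + pi_U = 1.

Using the first 4 balance equations plus normalization, the linear system A*pi = b is:
  [-4/5, 1/10, 1/5, 1/10, 3/10] . pi = 0
  [1/5, -4/5, 3/10, 3/10, 1/5] . pi = 0
  [1/10, 1/5, -9/10, 3/10, 3/10] . pi = 0
  [1/5, 1/5, 1/5, -4/5, 1/10] . pi = 0
  [1, 1, 1, 1, 1] . pi = 1

Solving yields:
  pi_X = 2118/11861
  pi_Y = 2823/11861
  pi_Z = 2377/11861
  pi_W = 2131/11861
  pi_U = 2412/11861

Verification (pi * P):
  2118/11861*1/5 + 2823/11861*1/10 + 2377/11861*1/5 + 2131/11861*1/10 + 2412/11861*3/10 = 2118/11861 = pi_X  (ok)
  2118/11861*1/5 + 2823/11861*1/5 + 2377/11861*3/10 + 2131/11861*3/10 + 2412/11861*1/5 = 2823/11861 = pi_Y  (ok)
  2118/11861*1/10 + 2823/11861*1/5 + 2377/11861*1/10 + 2131/11861*3/10 + 2412/11861*3/10 = 2377/11861 = pi_Z  (ok)
  2118/11861*1/5 + 2823/11861*1/5 + 2377/11861*1/5 + 2131/11861*1/5 + 2412/11861*1/10 = 2131/11861 = pi_W  (ok)
  2118/11861*3/10 + 2823/11861*3/10 + 2377/11861*1/5 + 2131/11861*1/10 + 2412/11861*1/10 = 2412/11861 = pi_U  (ok)

Answer: 2118/11861 2823/11861 2377/11861 2131/11861 2412/11861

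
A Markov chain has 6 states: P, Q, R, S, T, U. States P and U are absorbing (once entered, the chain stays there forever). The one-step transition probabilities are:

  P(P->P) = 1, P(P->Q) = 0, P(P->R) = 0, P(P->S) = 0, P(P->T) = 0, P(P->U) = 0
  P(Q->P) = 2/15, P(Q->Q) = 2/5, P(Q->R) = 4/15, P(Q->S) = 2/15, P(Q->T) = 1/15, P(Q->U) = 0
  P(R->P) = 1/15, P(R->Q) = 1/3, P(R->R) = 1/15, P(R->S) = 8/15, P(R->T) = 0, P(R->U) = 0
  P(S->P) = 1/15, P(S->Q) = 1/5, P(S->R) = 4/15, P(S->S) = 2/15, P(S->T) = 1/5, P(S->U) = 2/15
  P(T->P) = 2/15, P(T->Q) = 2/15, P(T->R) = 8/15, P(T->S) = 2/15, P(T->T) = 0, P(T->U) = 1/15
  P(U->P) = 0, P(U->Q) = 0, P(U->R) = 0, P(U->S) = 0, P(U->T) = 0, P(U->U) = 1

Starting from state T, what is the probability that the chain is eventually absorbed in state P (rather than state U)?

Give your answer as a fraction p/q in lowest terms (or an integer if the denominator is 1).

Answer: 3052/4475

Derivation:
Let a_i = P(absorbed in P | start in state i).
Boundary conditions: a_P = 1, a_U = 0.
For each transient state i, a_i = sum_j P(i->j) * a_j:
  a_Q = 2/15*a_P + 2/5*a_Q + 4/15*a_R + 2/15*a_S + 1/15*a_T + 0*a_U
  a_R = 1/15*a_P + 1/3*a_Q + 1/15*a_R + 8/15*a_S + 0*a_T + 0*a_U
  a_S = 1/15*a_P + 1/5*a_Q + 4/15*a_R + 2/15*a_S + 1/5*a_T + 2/15*a_U
  a_T = 2/15*a_P + 2/15*a_Q + 8/15*a_R + 2/15*a_S + 0*a_T + 1/15*a_U

Substituting a_P = 1 and a_U = 0, rearrange to (I - Q) a = r where r[i] = P(i -> P):
  [3/5, -4/15, -2/15, -1/15] . (a_Q, a_R, a_S, a_T) = 2/15
  [-1/3, 14/15, -8/15, 0] . (a_Q, a_R, a_S, a_T) = 1/15
  [-1/5, -4/15, 13/15, -1/5] . (a_Q, a_R, a_S, a_T) = 1/15
  [-2/15, -8/15, -2/15, 1] . (a_Q, a_R, a_S, a_T) = 2/15

Solving yields:
  a_Q = 3318/4475
  a_R = 6167/8950
  a_S = 2763/4475
  a_T = 3052/4475

Starting state is T, so the absorption probability is a_T = 3052/4475.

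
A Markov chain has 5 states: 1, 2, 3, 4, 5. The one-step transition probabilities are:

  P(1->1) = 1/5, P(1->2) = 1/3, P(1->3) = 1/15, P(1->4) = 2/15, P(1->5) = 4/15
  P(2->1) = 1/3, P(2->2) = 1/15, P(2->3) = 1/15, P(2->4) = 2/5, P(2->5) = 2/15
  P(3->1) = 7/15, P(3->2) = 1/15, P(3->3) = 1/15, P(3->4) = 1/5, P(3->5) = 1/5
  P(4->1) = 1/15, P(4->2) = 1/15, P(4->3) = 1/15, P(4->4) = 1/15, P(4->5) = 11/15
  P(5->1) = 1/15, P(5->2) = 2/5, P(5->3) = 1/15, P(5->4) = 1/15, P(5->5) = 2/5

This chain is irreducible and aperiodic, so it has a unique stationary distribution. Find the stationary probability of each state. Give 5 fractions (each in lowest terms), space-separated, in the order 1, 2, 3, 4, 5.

Answer: 331/1845 86/369 1/15 508/3075 3281/9225

Derivation:
The stationary distribution satisfies pi = pi * P, i.e.:
  pi_1 = 1/5*pi_1 + 1/3*pi_2 + 7/15*pi_3 + 1/15*pi_4 + 1/15*pi_5
  pi_2 = 1/3*pi_1 + 1/15*pi_2 + 1/15*pi_3 + 1/15*pi_4 + 2/5*pi_5
  pi_3 = 1/15*pi_1 + 1/15*pi_2 + 1/15*pi_3 + 1/15*pi_4 + 1/15*pi_5
  pi_4 = 2/15*pi_1 + 2/5*pi_2 + 1/5*pi_3 + 1/15*pi_4 + 1/15*pi_5
  pi_5 = 4/15*pi_1 + 2/15*pi_2 + 1/5*pi_3 + 11/15*pi_4 + 2/5*pi_5
with normalization: pi_1 + pi_2 + pi_3 + pi_4 + pi_5 = 1.

Using the first 4 balance equations plus normalization, the linear system A*pi = b is:
  [-4/5, 1/3, 7/15, 1/15, 1/15] . pi = 0
  [1/3, -14/15, 1/15, 1/15, 2/5] . pi = 0
  [1/15, 1/15, -14/15, 1/15, 1/15] . pi = 0
  [2/15, 2/5, 1/5, -14/15, 1/15] . pi = 0
  [1, 1, 1, 1, 1] . pi = 1

Solving yields:
  pi_1 = 331/1845
  pi_2 = 86/369
  pi_3 = 1/15
  pi_4 = 508/3075
  pi_5 = 3281/9225

Verification (pi * P):
  331/1845*1/5 + 86/369*1/3 + 1/15*7/15 + 508/3075*1/15 + 3281/9225*1/15 = 331/1845 = pi_1  (ok)
  331/1845*1/3 + 86/369*1/15 + 1/15*1/15 + 508/3075*1/15 + 3281/9225*2/5 = 86/369 = pi_2  (ok)
  331/1845*1/15 + 86/369*1/15 + 1/15*1/15 + 508/3075*1/15 + 3281/9225*1/15 = 1/15 = pi_3  (ok)
  331/1845*2/15 + 86/369*2/5 + 1/15*1/5 + 508/3075*1/15 + 3281/9225*1/15 = 508/3075 = pi_4  (ok)
  331/1845*4/15 + 86/369*2/15 + 1/15*1/5 + 508/3075*11/15 + 3281/9225*2/5 = 3281/9225 = pi_5  (ok)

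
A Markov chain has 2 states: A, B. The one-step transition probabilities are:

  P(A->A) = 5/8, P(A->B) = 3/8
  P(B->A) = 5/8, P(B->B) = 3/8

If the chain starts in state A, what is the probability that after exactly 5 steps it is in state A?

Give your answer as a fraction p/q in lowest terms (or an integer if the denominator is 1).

Answer: 5/8

Derivation:
Computing P^5 by repeated multiplication:
P^1 =
  A: [5/8, 3/8]
  B: [5/8, 3/8]
P^2 =
  A: [5/8, 3/8]
  B: [5/8, 3/8]
P^3 =
  A: [5/8, 3/8]
  B: [5/8, 3/8]
P^4 =
  A: [5/8, 3/8]
  B: [5/8, 3/8]
P^5 =
  A: [5/8, 3/8]
  B: [5/8, 3/8]

(P^5)[A -> A] = 5/8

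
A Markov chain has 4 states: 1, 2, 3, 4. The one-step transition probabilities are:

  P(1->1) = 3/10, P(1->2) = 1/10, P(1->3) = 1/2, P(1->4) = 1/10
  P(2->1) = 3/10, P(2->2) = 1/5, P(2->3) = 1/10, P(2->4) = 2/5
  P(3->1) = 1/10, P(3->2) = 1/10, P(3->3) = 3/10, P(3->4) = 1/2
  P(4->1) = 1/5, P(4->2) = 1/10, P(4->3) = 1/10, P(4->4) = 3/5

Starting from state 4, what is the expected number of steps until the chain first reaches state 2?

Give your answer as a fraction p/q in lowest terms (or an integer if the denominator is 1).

Let h_i = expected steps to first reach 2 from state i.
Boundary: h_2 = 0.
First-step equations for the other states:
  h_1 = 1 + 3/10*h_1 + 1/10*h_2 + 1/2*h_3 + 1/10*h_4
  h_3 = 1 + 1/10*h_1 + 1/10*h_2 + 3/10*h_3 + 1/2*h_4
  h_4 = 1 + 1/5*h_1 + 1/10*h_2 + 1/10*h_3 + 3/5*h_4

Substituting h_2 = 0 and rearranging gives the linear system (I - Q) h = 1:
  [7/10, -1/2, -1/10] . (h_1, h_3, h_4) = 1
  [-1/10, 7/10, -1/2] . (h_1, h_3, h_4) = 1
  [-1/5, -1/10, 2/5] . (h_1, h_3, h_4) = 1

Solving yields:
  h_1 = 10
  h_3 = 10
  h_4 = 10

Starting state is 4, so the expected hitting time is h_4 = 10.

Answer: 10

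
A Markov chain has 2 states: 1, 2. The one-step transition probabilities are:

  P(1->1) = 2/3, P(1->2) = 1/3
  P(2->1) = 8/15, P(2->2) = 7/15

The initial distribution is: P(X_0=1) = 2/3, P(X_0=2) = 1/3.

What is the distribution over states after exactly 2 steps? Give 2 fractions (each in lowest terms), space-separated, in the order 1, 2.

Answer: 416/675 259/675

Derivation:
Propagating the distribution step by step (d_{t+1} = d_t * P):
d_0 = (1=2/3, 2=1/3)
  d_1[1] = 2/3*2/3 + 1/3*8/15 = 28/45
  d_1[2] = 2/3*1/3 + 1/3*7/15 = 17/45
d_1 = (1=28/45, 2=17/45)
  d_2[1] = 28/45*2/3 + 17/45*8/15 = 416/675
  d_2[2] = 28/45*1/3 + 17/45*7/15 = 259/675
d_2 = (1=416/675, 2=259/675)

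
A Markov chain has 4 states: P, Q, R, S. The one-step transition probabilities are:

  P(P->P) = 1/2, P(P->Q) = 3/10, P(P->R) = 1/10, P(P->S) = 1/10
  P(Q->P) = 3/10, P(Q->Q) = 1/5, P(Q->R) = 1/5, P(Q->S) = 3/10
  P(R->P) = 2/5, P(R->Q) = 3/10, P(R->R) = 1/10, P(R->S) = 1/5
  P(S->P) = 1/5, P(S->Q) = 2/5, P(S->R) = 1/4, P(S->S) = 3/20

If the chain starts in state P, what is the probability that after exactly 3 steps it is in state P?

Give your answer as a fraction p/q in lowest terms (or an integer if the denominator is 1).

Computing P^3 by repeated multiplication:
P^1 =
  P: [1/2, 3/10, 1/10, 1/10]
  Q: [3/10, 1/5, 1/5, 3/10]
  R: [2/5, 3/10, 1/10, 1/5]
  S: [1/5, 2/5, 1/4, 3/20]
P^2 =
  P: [2/5, 7/25, 29/200, 7/40]
  Q: [7/20, 31/100, 33/200, 7/40]
  R: [37/100, 29/100, 4/25, 9/50]
  S: [7/20, 11/40, 13/80, 17/80]
P^3 =
  P: [377/1000, 579/2000, 617/4000, 717/4000]
  Q: [369/1000, 573/2000, 629/4000, 749/4000]
  R: [93/250, 289/1000, 39/250, 183/1000]
  S: [73/200, 47/160, 51/320, 291/1600]

(P^3)[P -> P] = 377/1000

Answer: 377/1000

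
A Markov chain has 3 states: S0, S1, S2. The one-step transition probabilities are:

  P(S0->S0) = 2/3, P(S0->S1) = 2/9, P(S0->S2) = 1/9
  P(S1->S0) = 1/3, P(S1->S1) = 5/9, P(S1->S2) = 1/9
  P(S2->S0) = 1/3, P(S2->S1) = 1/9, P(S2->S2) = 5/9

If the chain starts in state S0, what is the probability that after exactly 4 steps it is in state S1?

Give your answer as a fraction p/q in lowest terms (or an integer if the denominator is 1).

Computing P^4 by repeated multiplication:
P^1 =
  S0: [2/3, 2/9, 1/9]
  S1: [1/3, 5/9, 1/9]
  S2: [1/3, 1/9, 5/9]
P^2 =
  S0: [5/9, 23/81, 13/81]
  S1: [4/9, 32/81, 13/81]
  S2: [4/9, 16/81, 29/81]
P^3 =
  S0: [14/27, 218/729, 133/729]
  S1: [13/27, 245/729, 133/729]
  S2: [13/27, 181/729, 197/729]
P^4 =
  S0: [41/81, 1979/6561, 1261/6561]
  S1: [40/81, 2060/6561, 1261/6561]
  S2: [40/81, 1804/6561, 1517/6561]

(P^4)[S0 -> S1] = 1979/6561

Answer: 1979/6561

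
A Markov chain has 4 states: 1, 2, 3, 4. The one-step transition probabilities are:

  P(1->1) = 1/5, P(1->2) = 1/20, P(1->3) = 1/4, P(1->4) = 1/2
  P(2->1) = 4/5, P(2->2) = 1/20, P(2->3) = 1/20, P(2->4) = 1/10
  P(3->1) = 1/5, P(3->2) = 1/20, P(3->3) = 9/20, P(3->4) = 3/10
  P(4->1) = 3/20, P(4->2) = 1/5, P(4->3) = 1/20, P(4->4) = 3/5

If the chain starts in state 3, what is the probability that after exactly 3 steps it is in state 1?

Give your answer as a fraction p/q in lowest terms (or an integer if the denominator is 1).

Answer: 59/250

Derivation:
Computing P^3 by repeated multiplication:
P^1 =
  1: [1/5, 1/20, 1/4, 1/2]
  2: [4/5, 1/20, 1/20, 1/10]
  3: [1/5, 1/20, 9/20, 3/10]
  4: [3/20, 1/5, 1/20, 3/5]
P^2 =
  1: [41/200, 1/8, 19/100, 12/25]
  2: [9/40, 13/200, 23/100, 12/25]
  3: [43/200, 19/200, 27/100, 21/50]
  4: [29/100, 7/50, 1/10, 47/100]
P^3 =
  1: [251/1000, 61/500, 167/1000, 23/50]
  2: [43/200, 61/500, 187/1000, 119/250]
  3: [59/250, 113/1000, 201/1000, 9/20]
  4: [521/2000, 241/2000, 37/250, 471/1000]

(P^3)[3 -> 1] = 59/250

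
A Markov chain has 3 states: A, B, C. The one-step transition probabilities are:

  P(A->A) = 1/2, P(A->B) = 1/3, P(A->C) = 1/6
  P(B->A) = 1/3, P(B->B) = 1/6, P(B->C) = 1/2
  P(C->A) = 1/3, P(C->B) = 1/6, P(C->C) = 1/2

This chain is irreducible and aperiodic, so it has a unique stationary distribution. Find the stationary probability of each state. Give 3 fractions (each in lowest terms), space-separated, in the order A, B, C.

Answer: 2/5 7/30 11/30

Derivation:
The stationary distribution satisfies pi = pi * P, i.e.:
  pi_A = 1/2*pi_A + 1/3*pi_B + 1/3*pi_C
  pi_B = 1/3*pi_A + 1/6*pi_B + 1/6*pi_C
  pi_C = 1/6*pi_A + 1/2*pi_B + 1/2*pi_C
with normalization: pi_A + pi_B + pi_C = 1.

Using the first 2 balance equations plus normalization, the linear system A*pi = b is:
  [-1/2, 1/3, 1/3] . pi = 0
  [1/3, -5/6, 1/6] . pi = 0
  [1, 1, 1] . pi = 1

Solving yields:
  pi_A = 2/5
  pi_B = 7/30
  pi_C = 11/30

Verification (pi * P):
  2/5*1/2 + 7/30*1/3 + 11/30*1/3 = 2/5 = pi_A  (ok)
  2/5*1/3 + 7/30*1/6 + 11/30*1/6 = 7/30 = pi_B  (ok)
  2/5*1/6 + 7/30*1/2 + 11/30*1/2 = 11/30 = pi_C  (ok)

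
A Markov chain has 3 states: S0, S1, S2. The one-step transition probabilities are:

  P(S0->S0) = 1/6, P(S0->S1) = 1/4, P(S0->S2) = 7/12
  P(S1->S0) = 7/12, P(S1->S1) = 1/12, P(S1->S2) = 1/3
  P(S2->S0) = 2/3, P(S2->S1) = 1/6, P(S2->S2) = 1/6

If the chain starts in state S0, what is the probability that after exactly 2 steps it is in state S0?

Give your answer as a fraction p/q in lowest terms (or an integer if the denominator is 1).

Answer: 9/16

Derivation:
Computing P^2 by repeated multiplication:
P^1 =
  S0: [1/6, 1/4, 7/12]
  S1: [7/12, 1/12, 1/3]
  S2: [2/3, 1/6, 1/6]
P^2 =
  S0: [9/16, 23/144, 5/18]
  S1: [53/144, 5/24, 61/144]
  S2: [23/72, 5/24, 17/36]

(P^2)[S0 -> S0] = 9/16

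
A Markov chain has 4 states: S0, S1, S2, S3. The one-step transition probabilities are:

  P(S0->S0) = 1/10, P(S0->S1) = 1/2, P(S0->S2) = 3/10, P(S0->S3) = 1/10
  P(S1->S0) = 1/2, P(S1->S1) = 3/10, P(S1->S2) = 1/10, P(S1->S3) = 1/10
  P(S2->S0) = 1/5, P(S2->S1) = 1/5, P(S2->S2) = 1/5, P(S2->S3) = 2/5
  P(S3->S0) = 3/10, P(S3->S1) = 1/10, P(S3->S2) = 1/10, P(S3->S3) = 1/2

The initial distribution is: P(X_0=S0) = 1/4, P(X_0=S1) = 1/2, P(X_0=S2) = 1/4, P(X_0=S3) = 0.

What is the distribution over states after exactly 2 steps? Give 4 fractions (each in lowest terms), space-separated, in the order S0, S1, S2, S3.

Propagating the distribution step by step (d_{t+1} = d_t * P):
d_0 = (S0=1/4, S1=1/2, S2=1/4, S3=0)
  d_1[S0] = 1/4*1/10 + 1/2*1/2 + 1/4*1/5 + 0*3/10 = 13/40
  d_1[S1] = 1/4*1/2 + 1/2*3/10 + 1/4*1/5 + 0*1/10 = 13/40
  d_1[S2] = 1/4*3/10 + 1/2*1/10 + 1/4*1/5 + 0*1/10 = 7/40
  d_1[S3] = 1/4*1/10 + 1/2*1/10 + 1/4*2/5 + 0*1/2 = 7/40
d_1 = (S0=13/40, S1=13/40, S2=7/40, S3=7/40)
  d_2[S0] = 13/40*1/10 + 13/40*1/2 + 7/40*1/5 + 7/40*3/10 = 113/400
  d_2[S1] = 13/40*1/2 + 13/40*3/10 + 7/40*1/5 + 7/40*1/10 = 5/16
  d_2[S2] = 13/40*3/10 + 13/40*1/10 + 7/40*1/5 + 7/40*1/10 = 73/400
  d_2[S3] = 13/40*1/10 + 13/40*1/10 + 7/40*2/5 + 7/40*1/2 = 89/400
d_2 = (S0=113/400, S1=5/16, S2=73/400, S3=89/400)

Answer: 113/400 5/16 73/400 89/400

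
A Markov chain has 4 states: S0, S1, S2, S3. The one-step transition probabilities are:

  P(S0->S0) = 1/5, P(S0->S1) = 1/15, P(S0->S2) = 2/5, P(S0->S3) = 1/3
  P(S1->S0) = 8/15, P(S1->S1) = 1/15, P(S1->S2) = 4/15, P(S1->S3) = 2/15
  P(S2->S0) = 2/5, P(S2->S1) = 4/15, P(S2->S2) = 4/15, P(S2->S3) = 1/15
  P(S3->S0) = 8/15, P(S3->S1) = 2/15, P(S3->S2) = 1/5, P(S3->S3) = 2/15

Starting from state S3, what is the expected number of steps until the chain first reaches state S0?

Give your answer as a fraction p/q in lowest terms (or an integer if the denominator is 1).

Answer: 1665/838

Derivation:
Let h_i = expected steps to first reach S0 from state i.
Boundary: h_S0 = 0.
First-step equations for the other states:
  h_S1 = 1 + 8/15*h_S0 + 1/15*h_S1 + 4/15*h_S2 + 2/15*h_S3
  h_S2 = 1 + 2/5*h_S0 + 4/15*h_S1 + 4/15*h_S2 + 1/15*h_S3
  h_S3 = 1 + 8/15*h_S0 + 2/15*h_S1 + 1/5*h_S2 + 2/15*h_S3

Substituting h_S0 = 0 and rearranging gives the linear system (I - Q) h = 1:
  [14/15, -4/15, -2/15] . (h_S1, h_S2, h_S3) = 1
  [-4/15, 11/15, -1/15] . (h_S1, h_S2, h_S3) = 1
  [-2/15, -1/5, 13/15] . (h_S1, h_S2, h_S3) = 1

Solving yields:
  h_S1 = 840/419
  h_S2 = 1905/838
  h_S3 = 1665/838

Starting state is S3, so the expected hitting time is h_S3 = 1665/838.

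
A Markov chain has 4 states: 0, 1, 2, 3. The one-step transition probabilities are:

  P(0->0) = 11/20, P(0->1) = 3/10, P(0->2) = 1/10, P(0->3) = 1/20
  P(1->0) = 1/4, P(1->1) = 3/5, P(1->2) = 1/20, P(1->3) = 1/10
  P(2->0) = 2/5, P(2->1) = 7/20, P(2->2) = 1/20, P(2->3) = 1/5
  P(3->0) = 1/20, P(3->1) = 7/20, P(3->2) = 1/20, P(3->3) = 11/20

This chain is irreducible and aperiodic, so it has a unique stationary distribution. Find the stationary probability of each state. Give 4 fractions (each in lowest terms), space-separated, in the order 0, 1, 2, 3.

The stationary distribution satisfies pi = pi * P, i.e.:
  pi_0 = 11/20*pi_0 + 1/4*pi_1 + 2/5*pi_2 + 1/20*pi_3
  pi_1 = 3/10*pi_0 + 3/5*pi_1 + 7/20*pi_2 + 7/20*pi_3
  pi_2 = 1/10*pi_0 + 1/20*pi_1 + 1/20*pi_2 + 1/20*pi_3
  pi_3 = 1/20*pi_0 + 1/10*pi_1 + 1/5*pi_2 + 11/20*pi_3
with normalization: pi_0 + pi_1 + pi_2 + pi_3 = 1.

Using the first 3 balance equations plus normalization, the linear system A*pi = b is:
  [-9/20, 1/4, 2/5, 1/20] . pi = 0
  [3/10, -2/5, 7/20, 7/20] . pi = 0
  [1/10, 1/20, -19/20, 1/20] . pi = 0
  [1, 1, 1, 1] . pi = 1

Solving yields:
  pi_0 = 193/595
  pi_1 = 1324/2975
  pi_2 = 197/2975
  pi_3 = 489/2975

Verification (pi * P):
  193/595*11/20 + 1324/2975*1/4 + 197/2975*2/5 + 489/2975*1/20 = 193/595 = pi_0  (ok)
  193/595*3/10 + 1324/2975*3/5 + 197/2975*7/20 + 489/2975*7/20 = 1324/2975 = pi_1  (ok)
  193/595*1/10 + 1324/2975*1/20 + 197/2975*1/20 + 489/2975*1/20 = 197/2975 = pi_2  (ok)
  193/595*1/20 + 1324/2975*1/10 + 197/2975*1/5 + 489/2975*11/20 = 489/2975 = pi_3  (ok)

Answer: 193/595 1324/2975 197/2975 489/2975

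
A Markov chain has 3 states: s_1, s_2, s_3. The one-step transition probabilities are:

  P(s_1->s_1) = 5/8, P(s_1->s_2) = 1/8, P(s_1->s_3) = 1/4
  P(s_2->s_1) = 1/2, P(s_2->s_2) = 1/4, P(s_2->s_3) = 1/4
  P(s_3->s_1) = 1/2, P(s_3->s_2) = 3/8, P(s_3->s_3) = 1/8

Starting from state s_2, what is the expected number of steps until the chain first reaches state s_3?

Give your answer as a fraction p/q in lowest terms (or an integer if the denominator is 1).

Let h_i = expected steps to first reach s_3 from state i.
Boundary: h_s_3 = 0.
First-step equations for the other states:
  h_s_1 = 1 + 5/8*h_s_1 + 1/8*h_s_2 + 1/4*h_s_3
  h_s_2 = 1 + 1/2*h_s_1 + 1/4*h_s_2 + 1/4*h_s_3

Substituting h_s_3 = 0 and rearranging gives the linear system (I - Q) h = 1:
  [3/8, -1/8] . (h_s_1, h_s_2) = 1
  [-1/2, 3/4] . (h_s_1, h_s_2) = 1

Solving yields:
  h_s_1 = 4
  h_s_2 = 4

Starting state is s_2, so the expected hitting time is h_s_2 = 4.

Answer: 4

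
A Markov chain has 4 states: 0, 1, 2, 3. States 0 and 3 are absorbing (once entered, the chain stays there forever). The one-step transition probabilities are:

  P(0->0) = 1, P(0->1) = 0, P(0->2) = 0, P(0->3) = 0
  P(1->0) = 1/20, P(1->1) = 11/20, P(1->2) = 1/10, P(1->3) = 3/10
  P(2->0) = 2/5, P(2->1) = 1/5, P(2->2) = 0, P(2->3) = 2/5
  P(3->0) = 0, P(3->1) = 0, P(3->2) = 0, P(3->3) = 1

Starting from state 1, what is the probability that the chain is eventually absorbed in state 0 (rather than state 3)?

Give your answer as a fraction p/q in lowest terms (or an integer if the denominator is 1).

Answer: 9/43

Derivation:
Let a_i = P(absorbed in 0 | start in state i).
Boundary conditions: a_0 = 1, a_3 = 0.
For each transient state i, a_i = sum_j P(i->j) * a_j:
  a_1 = 1/20*a_0 + 11/20*a_1 + 1/10*a_2 + 3/10*a_3
  a_2 = 2/5*a_0 + 1/5*a_1 + 0*a_2 + 2/5*a_3

Substituting a_0 = 1 and a_3 = 0, rearrange to (I - Q) a = r where r[i] = P(i -> 0):
  [9/20, -1/10] . (a_1, a_2) = 1/20
  [-1/5, 1] . (a_1, a_2) = 2/5

Solving yields:
  a_1 = 9/43
  a_2 = 19/43

Starting state is 1, so the absorption probability is a_1 = 9/43.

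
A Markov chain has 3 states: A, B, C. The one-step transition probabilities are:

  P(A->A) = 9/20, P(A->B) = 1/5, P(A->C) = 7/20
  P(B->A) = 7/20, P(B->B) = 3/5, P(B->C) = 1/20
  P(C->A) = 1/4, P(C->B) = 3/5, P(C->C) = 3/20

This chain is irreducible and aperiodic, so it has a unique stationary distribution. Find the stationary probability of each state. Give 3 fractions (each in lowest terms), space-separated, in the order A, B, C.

The stationary distribution satisfies pi = pi * P, i.e.:
  pi_A = 9/20*pi_A + 7/20*pi_B + 1/4*pi_C
  pi_B = 1/5*pi_A + 3/5*pi_B + 3/5*pi_C
  pi_C = 7/20*pi_A + 1/20*pi_B + 3/20*pi_C
with normalization: pi_A + pi_B + pi_C = 1.

Using the first 2 balance equations plus normalization, the linear system A*pi = b is:
  [-11/20, 7/20, 1/4] . pi = 0
  [1/5, -2/5, 3/5] . pi = 0
  [1, 1, 1] . pi = 1

Solving yields:
  pi_A = 31/84
  pi_B = 19/42
  pi_C = 5/28

Verification (pi * P):
  31/84*9/20 + 19/42*7/20 + 5/28*1/4 = 31/84 = pi_A  (ok)
  31/84*1/5 + 19/42*3/5 + 5/28*3/5 = 19/42 = pi_B  (ok)
  31/84*7/20 + 19/42*1/20 + 5/28*3/20 = 5/28 = pi_C  (ok)

Answer: 31/84 19/42 5/28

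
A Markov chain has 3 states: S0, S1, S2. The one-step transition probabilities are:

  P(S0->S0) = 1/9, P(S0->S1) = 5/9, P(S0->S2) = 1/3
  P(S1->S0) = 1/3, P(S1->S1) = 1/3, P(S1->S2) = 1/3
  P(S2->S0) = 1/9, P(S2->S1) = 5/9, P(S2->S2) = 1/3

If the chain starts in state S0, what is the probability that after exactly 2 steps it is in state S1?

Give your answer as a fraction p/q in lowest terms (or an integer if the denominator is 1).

Answer: 35/81

Derivation:
Computing P^2 by repeated multiplication:
P^1 =
  S0: [1/9, 5/9, 1/3]
  S1: [1/3, 1/3, 1/3]
  S2: [1/9, 5/9, 1/3]
P^2 =
  S0: [19/81, 35/81, 1/3]
  S1: [5/27, 13/27, 1/3]
  S2: [19/81, 35/81, 1/3]

(P^2)[S0 -> S1] = 35/81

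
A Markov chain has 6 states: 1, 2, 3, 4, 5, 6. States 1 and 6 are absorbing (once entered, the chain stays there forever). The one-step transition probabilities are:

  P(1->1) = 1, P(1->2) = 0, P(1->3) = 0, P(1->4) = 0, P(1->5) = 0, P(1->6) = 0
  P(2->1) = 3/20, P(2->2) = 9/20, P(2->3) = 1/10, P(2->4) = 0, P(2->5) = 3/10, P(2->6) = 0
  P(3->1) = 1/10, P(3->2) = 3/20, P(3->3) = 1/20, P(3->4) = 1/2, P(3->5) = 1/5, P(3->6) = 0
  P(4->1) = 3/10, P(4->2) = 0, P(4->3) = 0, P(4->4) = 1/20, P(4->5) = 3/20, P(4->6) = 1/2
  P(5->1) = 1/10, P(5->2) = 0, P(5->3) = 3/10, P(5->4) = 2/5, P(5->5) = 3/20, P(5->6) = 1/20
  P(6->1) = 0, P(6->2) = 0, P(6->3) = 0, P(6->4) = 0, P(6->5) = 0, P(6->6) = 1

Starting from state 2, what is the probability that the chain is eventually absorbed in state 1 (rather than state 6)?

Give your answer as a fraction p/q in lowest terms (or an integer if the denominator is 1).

Let a_i = P(absorbed in 1 | start in state i).
Boundary conditions: a_1 = 1, a_6 = 0.
For each transient state i, a_i = sum_j P(i->j) * a_j:
  a_2 = 3/20*a_1 + 9/20*a_2 + 1/10*a_3 + 0*a_4 + 3/10*a_5 + 0*a_6
  a_3 = 1/10*a_1 + 3/20*a_2 + 1/20*a_3 + 1/2*a_4 + 1/5*a_5 + 0*a_6
  a_4 = 3/10*a_1 + 0*a_2 + 0*a_3 + 1/20*a_4 + 3/20*a_5 + 1/2*a_6
  a_5 = 1/10*a_1 + 0*a_2 + 3/10*a_3 + 2/5*a_4 + 3/20*a_5 + 1/20*a_6

Substituting a_1 = 1 and a_6 = 0, rearrange to (I - Q) a = r where r[i] = P(i -> 1):
  [11/20, -1/10, 0, -3/10] . (a_2, a_3, a_4, a_5) = 3/20
  [-3/20, 19/20, -1/2, -1/5] . (a_2, a_3, a_4, a_5) = 1/10
  [0, 0, 19/20, -3/20] . (a_2, a_3, a_4, a_5) = 3/10
  [0, -3/10, -2/5, 17/20] . (a_2, a_3, a_4, a_5) = 1/10

Solving yields:
  a_2 = 32511/51649
  a_3 = 2037/3973
  a_4 = 20250/51649
  a_5 = 24952/51649

Starting state is 2, so the absorption probability is a_2 = 32511/51649.

Answer: 32511/51649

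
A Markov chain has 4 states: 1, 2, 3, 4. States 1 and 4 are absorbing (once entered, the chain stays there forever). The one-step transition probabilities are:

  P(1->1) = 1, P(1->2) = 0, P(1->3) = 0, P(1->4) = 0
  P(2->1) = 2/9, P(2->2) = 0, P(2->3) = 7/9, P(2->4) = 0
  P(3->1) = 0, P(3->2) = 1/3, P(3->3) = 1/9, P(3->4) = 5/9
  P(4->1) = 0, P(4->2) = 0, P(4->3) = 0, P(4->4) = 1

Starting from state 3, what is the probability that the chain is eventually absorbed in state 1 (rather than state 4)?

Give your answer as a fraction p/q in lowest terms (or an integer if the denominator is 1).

Let a_i = P(absorbed in 1 | start in state i).
Boundary conditions: a_1 = 1, a_4 = 0.
For each transient state i, a_i = sum_j P(i->j) * a_j:
  a_2 = 2/9*a_1 + 0*a_2 + 7/9*a_3 + 0*a_4
  a_3 = 0*a_1 + 1/3*a_2 + 1/9*a_3 + 5/9*a_4

Substituting a_1 = 1 and a_4 = 0, rearrange to (I - Q) a = r where r[i] = P(i -> 1):
  [1, -7/9] . (a_2, a_3) = 2/9
  [-1/3, 8/9] . (a_2, a_3) = 0

Solving yields:
  a_2 = 16/51
  a_3 = 2/17

Starting state is 3, so the absorption probability is a_3 = 2/17.

Answer: 2/17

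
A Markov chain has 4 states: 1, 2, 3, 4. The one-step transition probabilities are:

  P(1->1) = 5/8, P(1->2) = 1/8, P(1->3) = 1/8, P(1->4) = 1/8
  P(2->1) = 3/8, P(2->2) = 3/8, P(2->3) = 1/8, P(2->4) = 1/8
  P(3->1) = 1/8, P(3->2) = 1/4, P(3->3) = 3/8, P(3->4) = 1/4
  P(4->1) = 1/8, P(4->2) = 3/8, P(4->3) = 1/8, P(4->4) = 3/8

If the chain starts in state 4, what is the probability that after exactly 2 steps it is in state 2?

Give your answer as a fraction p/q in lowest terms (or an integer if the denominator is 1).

Answer: 21/64

Derivation:
Computing P^2 by repeated multiplication:
P^1 =
  1: [5/8, 1/8, 1/8, 1/8]
  2: [3/8, 3/8, 1/8, 1/8]
  3: [1/8, 1/4, 3/8, 1/4]
  4: [1/8, 3/8, 1/8, 3/8]
P^2 =
  1: [15/32, 13/64, 5/32, 11/64]
  2: [13/32, 17/64, 5/32, 11/64]
  3: [1/4, 19/64, 7/32, 15/64]
  4: [9/32, 21/64, 5/32, 15/64]

(P^2)[4 -> 2] = 21/64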